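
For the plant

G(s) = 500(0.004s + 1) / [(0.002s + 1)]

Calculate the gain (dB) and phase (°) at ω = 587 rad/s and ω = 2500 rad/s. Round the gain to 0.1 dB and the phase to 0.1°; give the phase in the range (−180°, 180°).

ω = 587: 58.4 dB, 17.4°; ω = 2500: 59.9 dB, 5.6°

At ω = 587 rad/s:
zero (1 + j587·0.004) = 1 + j2.348 → |·| ≈ 2.5521, ∠ ≈ 66.93°
pole (1 + j587·0.002) = 1 + j1.174 → |·| ≈ 1.5422, ∠ ≈ 49.58°
|G| = 500 · 2.5521 / (1.5422) ≈ 827.42
Gain = 20 log₁₀(827.42) ≈ 58.35 dB
∠G = (66.93°) − (49.58°) = 17.35°

At ω = 2500 rad/s:
zero (1 + j2500·0.004) = 1 + j10 → |·| ≈ 10.05, ∠ ≈ 84.29°
pole (1 + j2500·0.002) = 1 + j5 → |·| ≈ 5.099, ∠ ≈ 78.69°
|G| = 500 · 10.05 / (5.099) ≈ 985.49
Gain = 20 log₁₀(985.49) ≈ 59.87 dB
∠G = (84.29°) − (78.69°) = 5.60°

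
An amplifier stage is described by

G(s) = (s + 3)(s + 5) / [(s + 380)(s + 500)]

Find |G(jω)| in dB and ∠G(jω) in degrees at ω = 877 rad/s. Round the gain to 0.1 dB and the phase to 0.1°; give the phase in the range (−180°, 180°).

-2.0 dB, 52.6°

At s = jω = j877:
zero (s+3): 3 + j877 → |·| = √(3²+877²) = √769138 ≈ 877.01, ∠ = arctan(877/3) ≈ 89.80°
zero (s+5): 5 + j877 → |·| = √(5²+877²) = √769154 ≈ 877.01, ∠ = arctan(877/5) ≈ 89.67°
pole (s+380): 380 + j877 → |·| = √(380²+877²) = √913529 ≈ 955.79, ∠ = arctan(877/380) ≈ 66.57°
pole (s+500): 500 + j877 → |·| = √(500²+877²) = √1019129 ≈ 1009.5, ∠ = arctan(877/500) ≈ 60.31°
|G| = 1 · 7.6915e+05 / 9.6487e+05 ≈ 0.79715
Gain = 20 log₁₀(0.79715) ≈ -1.97 dB
∠G = 179.47° − 126.88° = 52.59°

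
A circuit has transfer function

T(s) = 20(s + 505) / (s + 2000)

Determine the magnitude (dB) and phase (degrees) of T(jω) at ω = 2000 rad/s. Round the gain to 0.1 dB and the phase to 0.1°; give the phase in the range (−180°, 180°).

At s = jω = j2000:
zero (s+505): 505 + j2000 → |·| = √(505²+2000²) = √4255025 ≈ 2062.8, ∠ = arctan(2000/505) ≈ 75.83°
pole (s+2000): 2000 + j2000 → |·| = √(2000²+2000²) = √8000000 ≈ 2828.4, ∠ = arctan(2000/2000) ≈ 45.00°
|T| = 20 · 2062.8 / 2828.4 ≈ 14.586
Gain = 20 log₁₀(14.586) ≈ 23.28 dB
∠T = 75.83° − 45.00° = 30.83°

23.3 dB, 30.8°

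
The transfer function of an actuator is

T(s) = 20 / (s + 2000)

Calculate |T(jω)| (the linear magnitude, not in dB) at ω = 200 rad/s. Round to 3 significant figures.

Substitute s = j200:
Numerator: 20 = 20 + j0
Denominator: (j200) + 2000 = 2000 + j200
|N| = √(20² + 0²) ≈ 20, ∠N ≈ 0.00°
|D| = √(2000² + 200²) ≈ 2010, ∠D ≈ 5.71°
|T| = 20 / 2010 ≈ 0.0099502

0.00995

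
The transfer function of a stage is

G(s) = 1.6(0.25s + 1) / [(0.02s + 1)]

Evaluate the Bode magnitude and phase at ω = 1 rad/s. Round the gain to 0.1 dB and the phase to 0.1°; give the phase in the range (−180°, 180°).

4.3 dB, 12.9°

At ω = 1 rad/s:
zero (1 + j1·0.25) = 1 + j0.25 → |·| ≈ 1.0308, ∠ ≈ 14.04°
pole (1 + j1·0.02) = 1 + j0.02 → |·| ≈ 1.0002, ∠ ≈ 1.15°
|G| = 1.6 · 1.0308 / (1.0002) ≈ 1.649
Gain = 20 log₁₀(1.649) ≈ 4.34 dB
∠G = (14.04°) − (1.15°) = 12.89°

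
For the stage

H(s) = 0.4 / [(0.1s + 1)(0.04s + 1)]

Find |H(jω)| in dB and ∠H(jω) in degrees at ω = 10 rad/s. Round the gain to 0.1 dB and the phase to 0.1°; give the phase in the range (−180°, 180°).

-11.6 dB, -66.8°

At ω = 10 rad/s:
pole (1 + j10·0.1) = 1 + j1 → |·| ≈ 1.4142, ∠ ≈ 45.00°
pole (1 + j10·0.04) = 1 + j0.4 → |·| ≈ 1.077, ∠ ≈ 21.80°
|H| = 0.4 · 1 / (1.4142 · 1.077) ≈ 0.26262
Gain = 20 log₁₀(0.26262) ≈ -11.61 dB
∠H = (0°) − (45.00° + 21.80°) = -66.80°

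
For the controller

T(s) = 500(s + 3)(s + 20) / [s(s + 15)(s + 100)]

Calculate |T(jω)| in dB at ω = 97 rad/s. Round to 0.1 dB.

11.2 dB

At s = jω = j97:
zero (s+3): 3 + j97 → |·| = √(3²+97²) = √9418 ≈ 97.046, ∠ = arctan(97/3) ≈ 88.23°
zero (s+20): 20 + j97 → |·| = √(20²+97²) = √9809 ≈ 99.04, ∠ = arctan(97/20) ≈ 78.35°
pole (s+15): 15 + j97 → |·| = √(15²+97²) = √9634 ≈ 98.153, ∠ = arctan(97/15) ≈ 81.21°
pole (s+100): 100 + j97 → |·| = √(100²+97²) = √19409 ≈ 139.32, ∠ = arctan(97/100) ≈ 44.13°
pole at origin: |s| = 97, ∠ = 90.00° (in denominator)
|T| = 500 · 9611.4 / 1.3264e+06 ≈ 3.6231
Gain = 20 log₁₀(3.6231) ≈ 11.18 dB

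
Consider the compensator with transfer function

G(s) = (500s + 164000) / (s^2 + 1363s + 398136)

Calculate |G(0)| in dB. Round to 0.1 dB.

-7.7 dB

G(0) = 164000 / 398136 ≈ 0.41192
20 log₁₀(0.41192) ≈ -7.70 dB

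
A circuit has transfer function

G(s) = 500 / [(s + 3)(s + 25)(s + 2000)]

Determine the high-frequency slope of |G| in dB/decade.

-60 dB/decade

Each pole contributes −20 dB/decade at high frequency; each zero contributes +20 dB/decade.
Net: 0 zero(s) − 3 pole(s) → -60 dB/decade.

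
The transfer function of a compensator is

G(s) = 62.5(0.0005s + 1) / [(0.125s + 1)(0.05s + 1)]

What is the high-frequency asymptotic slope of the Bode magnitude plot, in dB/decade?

Each pole contributes −20 dB/decade at high frequency; each zero contributes +20 dB/decade.
Net: 1 zero(s) − 2 pole(s) → -20 dB/decade.

-20 dB/decade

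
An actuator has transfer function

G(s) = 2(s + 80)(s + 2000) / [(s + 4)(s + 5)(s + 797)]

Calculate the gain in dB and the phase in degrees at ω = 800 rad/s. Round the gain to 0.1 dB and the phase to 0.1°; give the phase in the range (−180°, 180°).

-46.4 dB, -118.4°

At s = jω = j800:
zero (s+80): 80 + j800 → |·| = √(80²+800²) = √646400 ≈ 803.99, ∠ = arctan(800/80) ≈ 84.29°
zero (s+2000): 2000 + j800 → |·| = √(2000²+800²) = √4640000 ≈ 2154.1, ∠ = arctan(800/2000) ≈ 21.80°
pole (s+4): 4 + j800 → |·| = √(4²+800²) = √640016 ≈ 800.01, ∠ = arctan(800/4) ≈ 89.71°
pole (s+5): 5 + j800 → |·| = √(5²+800²) = √640025 ≈ 800.02, ∠ = arctan(800/5) ≈ 89.64°
pole (s+797): 797 + j800 → |·| = √(797²+800²) = √1275209 ≈ 1129.3, ∠ = arctan(800/797) ≈ 45.11°
|G| = 2 · 1.7319e+06 / 7.2278e+08 ≈ 0.0047923
Gain = 20 log₁₀(0.0047923) ≈ -46.39 dB
∠G = 106.09° − 224.46° = -118.37°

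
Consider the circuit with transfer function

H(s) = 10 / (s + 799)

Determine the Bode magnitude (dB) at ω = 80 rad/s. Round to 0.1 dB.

-38.1 dB

At s = jω = j80:
pole (s+799): 799 + j80 → |·| = √(799²+80²) = √644801 ≈ 803, ∠ = arctan(80/799) ≈ 5.72°
|H| = 10 / 803 ≈ 0.012453
Gain = 20 log₁₀(0.012453) ≈ -38.09 dB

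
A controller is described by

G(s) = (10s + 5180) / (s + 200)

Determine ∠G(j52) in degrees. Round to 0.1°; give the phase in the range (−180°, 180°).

-8.8°

Substitute s = j52:
Numerator: 10(j52) + 5180 = 5180 + j520
Denominator: (j52) + 200 = 200 + j52
|N| = √(5180² + 520²) ≈ 5206, ∠N ≈ 5.73°
|D| = √(200² + 52²) ≈ 206.65, ∠D ≈ 14.57°
∠G = 5.73° − 14.57° = -8.84°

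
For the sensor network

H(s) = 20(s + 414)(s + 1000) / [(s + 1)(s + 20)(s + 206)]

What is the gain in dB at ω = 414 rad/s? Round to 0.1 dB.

At s = jω = j414:
zero (s+414): 414 + j414 → |·| = √(414²+414²) = √342792 ≈ 585.48, ∠ = arctan(414/414) ≈ 45.00°
zero (s+1000): 1000 + j414 → |·| = √(1000²+414²) = √1171396 ≈ 1082.3, ∠ = arctan(414/1000) ≈ 22.49°
pole (s+1): 1 + j414 → |·| = √(1²+414²) = √171397 ≈ 414, ∠ = arctan(414/1) ≈ 89.86°
pole (s+20): 20 + j414 → |·| = √(20²+414²) = √171796 ≈ 414.48, ∠ = arctan(414/20) ≈ 87.23°
pole (s+206): 206 + j414 → |·| = √(206²+414²) = √213832 ≈ 462.42, ∠ = arctan(414/206) ≈ 63.55°
|H| = 20 · 6.3367e+05 / 7.9349e+07 ≈ 0.15972
Gain = 20 log₁₀(0.15972) ≈ -15.93 dB

-15.9 dB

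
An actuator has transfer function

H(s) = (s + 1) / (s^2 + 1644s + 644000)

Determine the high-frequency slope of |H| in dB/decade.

-20 dB/decade

Each pole contributes −20 dB/decade at high frequency; each zero contributes +20 dB/decade.
Net: 1 zero(s) − 2 pole(s) → -20 dB/decade.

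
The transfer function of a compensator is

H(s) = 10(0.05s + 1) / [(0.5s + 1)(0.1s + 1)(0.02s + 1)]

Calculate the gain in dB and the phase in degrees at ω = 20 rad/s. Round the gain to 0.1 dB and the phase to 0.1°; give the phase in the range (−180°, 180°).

At ω = 20 rad/s:
zero (1 + j20·0.05) = 1 + j1 → |·| ≈ 1.4142, ∠ ≈ 45.00°
pole (1 + j20·0.5) = 1 + j10 → |·| ≈ 10.05, ∠ ≈ 84.29°
pole (1 + j20·0.1) = 1 + j2 → |·| ≈ 2.2361, ∠ ≈ 63.43°
pole (1 + j20·0.02) = 1 + j0.4 → |·| ≈ 1.077, ∠ ≈ 21.80°
|H| = 10 · 1.4142 / (10.05 · 2.2361 · 1.077) ≈ 0.5843
Gain = 20 log₁₀(0.5843) ≈ -4.67 dB
∠H = (45.00°) − (84.29° + 63.43° + 21.80°) = -124.52°

-4.7 dB, -124.5°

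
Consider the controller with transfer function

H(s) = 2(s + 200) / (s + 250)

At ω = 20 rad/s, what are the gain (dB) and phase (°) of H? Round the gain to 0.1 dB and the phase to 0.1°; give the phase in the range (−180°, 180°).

At s = jω = j20:
zero (s+200): 200 + j20 → |·| = √(200²+20²) = √40400 ≈ 201, ∠ = arctan(20/200) ≈ 5.71°
pole (s+250): 250 + j20 → |·| = √(250²+20²) = √62900 ≈ 250.8, ∠ = arctan(20/250) ≈ 4.57°
|H| = 2 · 201 / 250.8 ≈ 1.6029
Gain = 20 log₁₀(1.6029) ≈ 4.10 dB
∠H = 5.71° − 4.57° = 1.14°

4.1 dB, 1.1°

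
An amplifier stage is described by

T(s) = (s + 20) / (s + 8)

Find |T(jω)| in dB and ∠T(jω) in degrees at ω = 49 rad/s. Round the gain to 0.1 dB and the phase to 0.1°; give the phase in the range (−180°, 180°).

Substitute s = j49:
Numerator: (j49) + 20 = 20 + j49
Denominator: (j49) + 8 = 8 + j49
|N| = √(20² + 49²) ≈ 52.924, ∠N ≈ 67.80°
|D| = √(8² + 49²) ≈ 49.649, ∠D ≈ 80.73°
|T| = 52.924 / 49.649 ≈ 1.066
Gain = 20 log₁₀(1.066) ≈ 0.56 dB
∠T = 67.80° − 80.73° = -12.93°

0.6 dB, -12.9°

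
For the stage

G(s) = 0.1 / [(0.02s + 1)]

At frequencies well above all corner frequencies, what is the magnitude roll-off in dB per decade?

Each pole contributes −20 dB/decade at high frequency; each zero contributes +20 dB/decade.
Net: 0 zero(s) − 1 pole(s) → -20 dB/decade.

-20 dB/decade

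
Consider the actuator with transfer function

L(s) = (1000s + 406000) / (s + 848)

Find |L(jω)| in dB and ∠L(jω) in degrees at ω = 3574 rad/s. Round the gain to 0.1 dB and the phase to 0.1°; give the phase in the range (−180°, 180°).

59.8 dB, 6.9°

Substitute s = j3574:
Numerator: 1000(j3574) + 406000 = 406000 + j3574000
Denominator: (j3574) + 848 = 848 + j3574
|N| = √(406000² + 3574000²) ≈ 3.597e+06, ∠N ≈ 83.52°
|D| = √(848² + 3574²) ≈ 3673.2, ∠D ≈ 76.65°
|L| = 3.597e+06 / 3673.2 ≈ 979.26
Gain = 20 log₁₀(979.26) ≈ 59.82 dB
∠L = 83.52° − 76.65° = 6.87°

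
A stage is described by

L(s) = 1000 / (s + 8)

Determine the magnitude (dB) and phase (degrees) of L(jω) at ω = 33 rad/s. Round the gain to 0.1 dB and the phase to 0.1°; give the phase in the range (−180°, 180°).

29.4 dB, -76.4°

Substitute s = j33:
Numerator: 1000 = 1000 + j0
Denominator: (j33) + 8 = 8 + j33
|N| = √(1000² + 0²) ≈ 1000, ∠N ≈ 0.00°
|D| = √(8² + 33²) ≈ 33.956, ∠D ≈ 76.37°
|L| = 1000 / 33.956 ≈ 29.45
Gain = 20 log₁₀(29.45) ≈ 29.38 dB
∠L = 0.00° − 76.37° = -76.37°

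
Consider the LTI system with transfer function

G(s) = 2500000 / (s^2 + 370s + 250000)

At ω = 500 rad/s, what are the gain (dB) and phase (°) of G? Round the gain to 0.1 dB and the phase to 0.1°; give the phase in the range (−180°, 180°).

22.6 dB, -90.0°

At s = jω = j500:
quadratic: (j500)² + 370·j500 + 250000 = 0 + j185000 → |·| ≈ 1.85e+05, ∠ ≈ 90.00°
|G| = 2500000 / 1.85e+05 ≈ 13.514
Gain = 20 log₁₀(13.514) ≈ 22.62 dB
∠G = 0.00° − 90.00° = -90.00°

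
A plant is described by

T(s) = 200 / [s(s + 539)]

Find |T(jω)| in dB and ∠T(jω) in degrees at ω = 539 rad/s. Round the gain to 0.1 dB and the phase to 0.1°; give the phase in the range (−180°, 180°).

-66.3 dB, -135.0°

At s = jω = j539:
pole (s+539): 539 + j539 → |·| = √(539²+539²) = √581042 ≈ 762.26, ∠ = arctan(539/539) ≈ 45.00°
pole at origin: |s| = 539, ∠ = 90.00° (in denominator)
|T| = 200 / 4.1086e+05 ≈ 0.00048678
Gain = 20 log₁₀(0.00048678) ≈ -66.25 dB
∠T = 0.00° − 135.00° = -135.00°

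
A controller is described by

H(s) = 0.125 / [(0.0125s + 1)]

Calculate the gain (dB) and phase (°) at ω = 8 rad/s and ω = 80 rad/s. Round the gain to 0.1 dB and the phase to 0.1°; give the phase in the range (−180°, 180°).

ω = 8: -18.1 dB, -5.7°; ω = 80: -21.1 dB, -45.0°

At ω = 8 rad/s:
pole (1 + j8·0.0125) = 1 + j0.1 → |·| ≈ 1.005, ∠ ≈ 5.71°
|H| = 0.125 · 1 / (1.005) ≈ 0.12438
Gain = 20 log₁₀(0.12438) ≈ -18.10 dB
∠H = (0°) − (5.71°) = -5.71°

At ω = 80 rad/s:
pole (1 + j80·0.0125) = 1 + j1 → |·| ≈ 1.4142, ∠ ≈ 45.00°
|H| = 0.125 · 1 / (1.4142) ≈ 0.088389
Gain = 20 log₁₀(0.088389) ≈ -21.07 dB
∠H = (0°) − (45.00°) = -45.00°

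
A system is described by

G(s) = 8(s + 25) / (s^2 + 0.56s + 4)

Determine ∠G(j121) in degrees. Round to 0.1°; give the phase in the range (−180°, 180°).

-101.4°

At s = jω = j121:
zero (s+25): 25 + j121 → |·| = √(25²+121²) = √15266 ≈ 123.56, ∠ = arctan(121/25) ≈ 78.33°
quadratic: (j121)² + 0.56·j121 + 4 = -14637 + j67.76 → |·| ≈ 14637, ∠ ≈ 179.73°
∠G = 78.33° − 179.73° = -101.40°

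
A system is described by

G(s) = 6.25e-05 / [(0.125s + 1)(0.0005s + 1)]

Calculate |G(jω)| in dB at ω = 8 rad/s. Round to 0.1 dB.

-87.1 dB

At ω = 8 rad/s:
pole (1 + j8·0.125) = 1 + j1 → |·| ≈ 1.4142, ∠ ≈ 45.00°
pole (1 + j8·0.0005) = 1 + j0.004 → |·| ≈ 1, ∠ ≈ 0.23°
|G| = 6.25e-05 · 1 / (1.4142 · 1) ≈ 4.4195e-05
Gain = 20 log₁₀(4.4195e-05) ≈ -87.09 dB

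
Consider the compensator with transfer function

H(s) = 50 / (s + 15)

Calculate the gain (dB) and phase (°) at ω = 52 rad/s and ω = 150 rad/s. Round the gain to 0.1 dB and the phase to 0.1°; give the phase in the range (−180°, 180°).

Substitute s = j52:
Numerator: 50 = 50 + j0
Denominator: (j52) + 15 = 15 + j52
|N| = √(50² + 0²) ≈ 50, ∠N ≈ 0.00°
|D| = √(15² + 52²) ≈ 54.12, ∠D ≈ 73.91°
|H| = 50 / 54.12 ≈ 0.92387
Gain = 20 log₁₀(0.92387) ≈ -0.69 dB
∠H = 0.00° − 73.91° = -73.91°

Substitute s = j150:
Numerator: 50 = 50 + j0
Denominator: (j150) + 15 = 15 + j150
|N| = √(50² + 0²) ≈ 50, ∠N ≈ 0.00°
|D| = √(15² + 150²) ≈ 150.75, ∠D ≈ 84.29°
|H| = 50 / 150.75 ≈ 0.33167
Gain = 20 log₁₀(0.33167) ≈ -9.59 dB
∠H = 0.00° − 84.29° = -84.29°

ω = 52: -0.7 dB, -73.9°; ω = 150: -9.6 dB, -84.3°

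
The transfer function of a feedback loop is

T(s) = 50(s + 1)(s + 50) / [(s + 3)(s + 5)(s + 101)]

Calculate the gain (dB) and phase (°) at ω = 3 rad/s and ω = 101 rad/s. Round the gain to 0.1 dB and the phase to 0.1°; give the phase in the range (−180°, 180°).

ω = 3: 10.0 dB, -2.7°; ω = 101: -8.2 dB, -67.4°

At s = jω = j3:
zero (s+1): 1 + j3 → |·| = √(1²+3²) = √10 ≈ 3.1623, ∠ = arctan(3/1) ≈ 71.57°
zero (s+50): 50 + j3 → |·| = √(50²+3²) = √2509 ≈ 50.09, ∠ = arctan(3/50) ≈ 3.43°
pole (s+3): 3 + j3 → |·| = √(3²+3²) = √18 ≈ 4.2426, ∠ = arctan(3/3) ≈ 45.00°
pole (s+5): 5 + j3 → |·| = √(5²+3²) = √34 ≈ 5.831, ∠ = arctan(3/5) ≈ 30.96°
pole (s+101): 101 + j3 → |·| = √(101²+3²) = √10210 ≈ 101.04, ∠ = arctan(3/101) ≈ 1.70°
|T| = 50 · 158.4 / 2499.6 ≈ 3.1685
Gain = 20 log₁₀(3.1685) ≈ 10.02 dB
∠T = 75.00° − 77.66° = -2.66°

At s = jω = j101:
zero (s+1): 1 + j101 → |·| = √(1²+101²) = √10202 ≈ 101, ∠ = arctan(101/1) ≈ 89.43°
zero (s+50): 50 + j101 → |·| = √(50²+101²) = √12701 ≈ 112.7, ∠ = arctan(101/50) ≈ 63.66°
pole (s+3): 3 + j101 → |·| = √(3²+101²) = √10210 ≈ 101.04, ∠ = arctan(101/3) ≈ 88.30°
pole (s+5): 5 + j101 → |·| = √(5²+101²) = √10226 ≈ 101.12, ∠ = arctan(101/5) ≈ 87.17°
pole (s+101): 101 + j101 → |·| = √(101²+101²) = √20402 ≈ 142.84, ∠ = arctan(101/101) ≈ 45.00°
|T| = 50 · 11383 / 1.4594e+06 ≈ 0.38999
Gain = 20 log₁₀(0.38999) ≈ -8.18 dB
∠T = 153.09° − 220.47° = -67.38°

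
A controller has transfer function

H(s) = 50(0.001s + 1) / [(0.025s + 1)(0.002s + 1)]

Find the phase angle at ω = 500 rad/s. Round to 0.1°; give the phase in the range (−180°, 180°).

At ω = 500 rad/s:
zero (1 + j500·0.001) = 1 + j0.5 → |·| ≈ 1.118, ∠ ≈ 26.57°
pole (1 + j500·0.025) = 1 + j12.5 → |·| ≈ 12.54, ∠ ≈ 85.43°
pole (1 + j500·0.002) = 1 + j1 → |·| ≈ 1.4142, ∠ ≈ 45.00°
∠H = (26.57°) − (85.43° + 45.00°) = -103.86°

-103.9°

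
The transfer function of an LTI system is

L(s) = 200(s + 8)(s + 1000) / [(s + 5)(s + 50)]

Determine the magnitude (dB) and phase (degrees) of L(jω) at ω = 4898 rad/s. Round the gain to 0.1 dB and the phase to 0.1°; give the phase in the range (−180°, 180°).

At s = jω = j4898:
zero (s+8): 8 + j4898 → |·| = √(8²+4898²) = √23990468 ≈ 4898, ∠ = arctan(4898/8) ≈ 89.91°
zero (s+1000): 1000 + j4898 → |·| = √(1000²+4898²) = √24990404 ≈ 4999, ∠ = arctan(4898/1000) ≈ 78.46°
pole (s+5): 5 + j4898 → |·| = √(5²+4898²) = √23990429 ≈ 4898, ∠ = arctan(4898/5) ≈ 89.94°
pole (s+50): 50 + j4898 → |·| = √(50²+4898²) = √23992904 ≈ 4898.3, ∠ = arctan(4898/50) ≈ 89.42°
|L| = 200 · 2.4485e+07 / 2.3992e+07 ≈ 204.11
Gain = 20 log₁₀(204.11) ≈ 46.20 dB
∠L = 168.37° − 179.36° = -10.99°

46.2 dB, -11.0°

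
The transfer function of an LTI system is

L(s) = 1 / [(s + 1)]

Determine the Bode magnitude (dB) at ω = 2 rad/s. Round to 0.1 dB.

At ω = 2 rad/s:
pole (1 + j2·1) = 1 + j2 → |·| ≈ 2.2361, ∠ ≈ 63.43°
|L| = 1 · 1 / (2.2361) ≈ 0.44721
Gain = 20 log₁₀(0.44721) ≈ -6.99 dB

-7.0 dB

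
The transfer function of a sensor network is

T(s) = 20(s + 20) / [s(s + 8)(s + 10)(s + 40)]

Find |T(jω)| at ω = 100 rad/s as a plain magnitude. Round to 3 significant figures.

At s = jω = j100:
zero (s+20): 20 + j100 → |·| = √(20²+100²) = √10400 ≈ 101.98, ∠ = arctan(100/20) ≈ 78.69°
pole (s+8): 8 + j100 → |·| = √(8²+100²) = √10064 ≈ 100.32, ∠ = arctan(100/8) ≈ 85.43°
pole (s+10): 10 + j100 → |·| = √(10²+100²) = √10100 ≈ 100.5, ∠ = arctan(100/10) ≈ 84.29°
pole (s+40): 40 + j100 → |·| = √(40²+100²) = √11600 ≈ 107.7, ∠ = arctan(100/40) ≈ 68.20°
pole at origin: |s| = 100, ∠ = 90.00° (in denominator)
|T| = 20 · 101.98 / 1.0858e+08 ≈ 1.8784e-05

1.88e-05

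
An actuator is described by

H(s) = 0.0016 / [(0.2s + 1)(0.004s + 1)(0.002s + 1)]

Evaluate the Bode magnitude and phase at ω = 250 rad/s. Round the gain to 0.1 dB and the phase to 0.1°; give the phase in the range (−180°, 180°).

-93.9 dB, -160.4°

At ω = 250 rad/s:
pole (1 + j250·0.2) = 1 + j50 → |·| ≈ 50.01, ∠ ≈ 88.85°
pole (1 + j250·0.004) = 1 + j1 → |·| ≈ 1.4142, ∠ ≈ 45.00°
pole (1 + j250·0.002) = 1 + j0.5 → |·| ≈ 1.118, ∠ ≈ 26.57°
|H| = 0.0016 · 1 / (50.01 · 1.4142 · 1.118) ≈ 2.0235e-05
Gain = 20 log₁₀(2.0235e-05) ≈ -93.88 dB
∠H = (0°) − (88.85° + 45.00° + 26.57°) = -160.42°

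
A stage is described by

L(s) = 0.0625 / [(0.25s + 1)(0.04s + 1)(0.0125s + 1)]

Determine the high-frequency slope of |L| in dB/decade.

-60 dB/decade

Each pole contributes −20 dB/decade at high frequency; each zero contributes +20 dB/decade.
Net: 0 zero(s) − 3 pole(s) → -60 dB/decade.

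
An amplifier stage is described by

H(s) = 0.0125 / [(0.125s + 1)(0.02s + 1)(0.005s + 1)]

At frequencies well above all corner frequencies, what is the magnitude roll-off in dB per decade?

-60 dB/decade

Each pole contributes −20 dB/decade at high frequency; each zero contributes +20 dB/decade.
Net: 0 zero(s) − 3 pole(s) → -60 dB/decade.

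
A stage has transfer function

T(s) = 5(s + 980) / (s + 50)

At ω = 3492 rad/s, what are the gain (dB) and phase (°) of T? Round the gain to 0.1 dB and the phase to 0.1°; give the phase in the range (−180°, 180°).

14.3 dB, -14.9°

At s = jω = j3492:
zero (s+980): 980 + j3492 → |·| = √(980²+3492²) = √13154464 ≈ 3626.9, ∠ = arctan(3492/980) ≈ 74.32°
pole (s+50): 50 + j3492 → |·| = √(50²+3492²) = √12196564 ≈ 3492.4, ∠ = arctan(3492/50) ≈ 89.18°
|T| = 5 · 3626.9 / 3492.4 ≈ 5.1926
Gain = 20 log₁₀(5.1926) ≈ 14.31 dB
∠T = 74.32° − 89.18° = -14.86°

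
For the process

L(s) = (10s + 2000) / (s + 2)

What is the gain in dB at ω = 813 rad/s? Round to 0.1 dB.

Substitute s = j813:
Numerator: 10(j813) + 2000 = 2000 + j8130
Denominator: (j813) + 2 = 2 + j813
|N| = √(2000² + 8130²) ≈ 8372.4, ∠N ≈ 76.18°
|D| = √(2² + 813²) ≈ 813, ∠D ≈ 89.86°
|L| = 8372.4 / 813 ≈ 10.298
Gain = 20 log₁₀(10.298) ≈ 20.26 dB

20.3 dB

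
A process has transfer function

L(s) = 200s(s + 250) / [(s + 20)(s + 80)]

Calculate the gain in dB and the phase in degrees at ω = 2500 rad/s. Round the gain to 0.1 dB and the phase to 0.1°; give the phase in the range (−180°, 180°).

At s = jω = j2500:
zero (s+250): 250 + j2500 → |·| = √(250²+2500²) = √6312500 ≈ 2512.5, ∠ = arctan(2500/250) ≈ 84.29°
zero at origin: s = j2500 → |·| = 2500, ∠ = 90.00°
pole (s+20): 20 + j2500 → |·| = √(20²+2500²) = √6250400 ≈ 2500.1, ∠ = arctan(2500/20) ≈ 89.54°
pole (s+80): 80 + j2500 → |·| = √(80²+2500²) = √6256400 ≈ 2501.3, ∠ = arctan(2500/80) ≈ 88.17°
|L| = 200 · 6.2812e+06 / 6.2535e+06 ≈ 200.89
Gain = 20 log₁₀(200.89) ≈ 46.06 dB
∠L = 174.29° − 177.71° = -3.42°

46.1 dB, -3.4°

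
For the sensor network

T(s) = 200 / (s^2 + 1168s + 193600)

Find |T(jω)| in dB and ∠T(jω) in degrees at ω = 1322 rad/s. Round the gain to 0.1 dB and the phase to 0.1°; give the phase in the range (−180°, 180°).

Substitute s = j1322:
Numerator: 200 = 200 + j0
Denominator: (j1322)^2 + 1168(j1322) + 193600 = -1554084 + j1544096
|N| = √(200² + 0²) ≈ 200, ∠N ≈ 0.00°
|D| = √(1554084² + 1544096²) ≈ 2.1908e+06, ∠D ≈ 135.18°
|T| = 200 / 2.1908e+06 ≈ 9.1291e-05
Gain = 20 log₁₀(9.1291e-05) ≈ -80.79 dB
∠T = 0.00° − 135.18° = -135.18°

-80.8 dB, -135.2°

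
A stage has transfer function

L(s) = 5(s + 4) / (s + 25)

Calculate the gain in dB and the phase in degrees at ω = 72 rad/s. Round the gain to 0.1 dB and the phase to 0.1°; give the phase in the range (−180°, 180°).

13.5 dB, 16.0°

At s = jω = j72:
zero (s+4): 4 + j72 → |·| = √(4²+72²) = √5200 ≈ 72.111, ∠ = arctan(72/4) ≈ 86.82°
pole (s+25): 25 + j72 → |·| = √(25²+72²) = √5809 ≈ 76.217, ∠ = arctan(72/25) ≈ 70.85°
|L| = 5 · 72.111 / 76.217 ≈ 4.7306
Gain = 20 log₁₀(4.7306) ≈ 13.50 dB
∠L = 86.82° − 70.85° = 15.97°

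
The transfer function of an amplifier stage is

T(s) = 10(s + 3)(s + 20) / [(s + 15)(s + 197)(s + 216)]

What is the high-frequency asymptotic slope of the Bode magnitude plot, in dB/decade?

Each pole contributes −20 dB/decade at high frequency; each zero contributes +20 dB/decade.
Net: 2 zero(s) − 3 pole(s) → -20 dB/decade.

-20 dB/decade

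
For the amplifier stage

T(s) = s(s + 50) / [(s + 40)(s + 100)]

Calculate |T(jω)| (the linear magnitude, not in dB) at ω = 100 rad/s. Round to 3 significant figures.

At s = jω = j100:
zero (s+50): 50 + j100 → |·| = √(50²+100²) = √12500 ≈ 111.8, ∠ = arctan(100/50) ≈ 63.43°
zero at origin: s = j100 → |·| = 100, ∠ = 90.00°
pole (s+40): 40 + j100 → |·| = √(40²+100²) = √11600 ≈ 107.7, ∠ = arctan(100/40) ≈ 68.20°
pole (s+100): 100 + j100 → |·| = √(100²+100²) = √20000 ≈ 141.42, ∠ = arctan(100/100) ≈ 45.00°
|T| = 1 · 11180 / 15231 ≈ 0.73403

0.734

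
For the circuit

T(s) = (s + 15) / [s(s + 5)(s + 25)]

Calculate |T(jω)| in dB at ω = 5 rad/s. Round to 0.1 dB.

-35.1 dB

At s = jω = j5:
zero (s+15): 15 + j5 → |·| = √(15²+5²) = √250 ≈ 15.811, ∠ = arctan(5/15) ≈ 18.43°
pole (s+5): 5 + j5 → |·| = √(5²+5²) = √50 ≈ 7.0711, ∠ = arctan(5/5) ≈ 45.00°
pole (s+25): 25 + j5 → |·| = √(25²+5²) = √650 ≈ 25.495, ∠ = arctan(5/25) ≈ 11.31°
pole at origin: |s| = 5, ∠ = 90.00° (in denominator)
|T| = 1 · 15.811 / 901.39 ≈ 0.017541
Gain = 20 log₁₀(0.017541) ≈ -35.12 dB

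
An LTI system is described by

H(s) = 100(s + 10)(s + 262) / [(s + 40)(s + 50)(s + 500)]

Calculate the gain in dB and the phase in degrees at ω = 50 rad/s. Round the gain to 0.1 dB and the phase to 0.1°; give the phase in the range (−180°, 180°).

At s = jω = j50:
zero (s+10): 10 + j50 → |·| = √(10²+50²) = √2600 ≈ 50.99, ∠ = arctan(50/10) ≈ 78.69°
zero (s+262): 262 + j50 → |·| = √(262²+50²) = √71144 ≈ 266.73, ∠ = arctan(50/262) ≈ 10.80°
pole (s+40): 40 + j50 → |·| = √(40²+50²) = √4100 ≈ 64.031, ∠ = arctan(50/40) ≈ 51.34°
pole (s+50): 50 + j50 → |·| = √(50²+50²) = √5000 ≈ 70.711, ∠ = arctan(50/50) ≈ 45.00°
pole (s+500): 500 + j50 → |·| = √(500²+50²) = √252500 ≈ 502.49, ∠ = arctan(50/500) ≈ 5.71°
|H| = 100 · 13601 / 2.2751e+06 ≈ 0.59782
Gain = 20 log₁₀(0.59782) ≈ -4.47 dB
∠H = 89.49° − 102.05° = -12.56°

-4.5 dB, -12.6°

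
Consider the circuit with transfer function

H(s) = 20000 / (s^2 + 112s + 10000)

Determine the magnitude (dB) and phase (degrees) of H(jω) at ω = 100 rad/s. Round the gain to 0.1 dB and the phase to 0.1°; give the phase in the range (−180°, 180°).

5.0 dB, -90.0°

At s = jω = j100:
quadratic: (j100)² + 112·j100 + 10000 = 0 + j11200 → |·| ≈ 11200, ∠ ≈ 90.00°
|H| = 20000 / 11200 ≈ 1.7857
Gain = 20 log₁₀(1.7857) ≈ 5.04 dB
∠H = 0.00° − 90.00° = -90.00°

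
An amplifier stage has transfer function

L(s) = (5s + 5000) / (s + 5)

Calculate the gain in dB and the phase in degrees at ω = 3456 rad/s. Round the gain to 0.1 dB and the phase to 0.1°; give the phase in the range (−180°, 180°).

Substitute s = j3456:
Numerator: 5(j3456) + 5000 = 5000 + j17280
Denominator: (j3456) + 5 = 5 + j3456
|N| = √(5000² + 17280²) ≈ 17989, ∠N ≈ 73.86°
|D| = √(5² + 3456²) ≈ 3456, ∠D ≈ 89.92°
|L| = 17989 / 3456 ≈ 5.2052
Gain = 20 log₁₀(5.2052) ≈ 14.33 dB
∠L = 73.86° − 89.92° = -16.06°

14.3 dB, -16.1°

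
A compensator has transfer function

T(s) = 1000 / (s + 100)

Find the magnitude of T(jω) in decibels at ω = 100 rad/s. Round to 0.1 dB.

Substitute s = j100:
Numerator: 1000 = 1000 + j0
Denominator: (j100) + 100 = 100 + j100
|N| = √(1000² + 0²) ≈ 1000, ∠N ≈ 0.00°
|D| = √(100² + 100²) ≈ 141.42, ∠D ≈ 45.00°
|T| = 1000 / 141.42 ≈ 7.0711
Gain = 20 log₁₀(7.0711) ≈ 16.99 dB

17.0 dB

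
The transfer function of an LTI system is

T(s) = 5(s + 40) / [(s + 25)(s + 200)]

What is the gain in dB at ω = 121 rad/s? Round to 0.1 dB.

At s = jω = j121:
zero (s+40): 40 + j121 → |·| = √(40²+121²) = √16241 ≈ 127.44, ∠ = arctan(121/40) ≈ 71.71°
pole (s+25): 25 + j121 → |·| = √(25²+121²) = √15266 ≈ 123.56, ∠ = arctan(121/25) ≈ 78.33°
pole (s+200): 200 + j121 → |·| = √(200²+121²) = √54641 ≈ 233.75, ∠ = arctan(121/200) ≈ 31.17°
|T| = 5 · 127.44 / 28882 ≈ 0.022062
Gain = 20 log₁₀(0.022062) ≈ -33.13 dB

-33.1 dB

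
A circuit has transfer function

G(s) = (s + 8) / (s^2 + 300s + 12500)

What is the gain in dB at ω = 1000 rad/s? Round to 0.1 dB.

-60.3 dB

Substitute s = j1000:
Numerator: (j1000) + 8 = 8 + j1000
Denominator: (j1000)^2 + 300(j1000) + 12500 = -987500 + j300000
|N| = √(8² + 1000²) ≈ 1000, ∠N ≈ 89.54°
|D| = √(987500² + 300000²) ≈ 1.0321e+06, ∠D ≈ 163.10°
|G| = 1000 / 1.0321e+06 ≈ 0.0009689
Gain = 20 log₁₀(0.0009689) ≈ -60.27 dB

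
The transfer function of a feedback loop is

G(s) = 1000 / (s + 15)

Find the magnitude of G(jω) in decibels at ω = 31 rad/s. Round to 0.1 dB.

Substitute s = j31:
Numerator: 1000 = 1000 + j0
Denominator: (j31) + 15 = 15 + j31
|N| = √(1000² + 0²) ≈ 1000, ∠N ≈ 0.00°
|D| = √(15² + 31²) ≈ 34.438, ∠D ≈ 64.18°
|G| = 1000 / 34.438 ≈ 29.038
Gain = 20 log₁₀(29.038) ≈ 29.26 dB

29.3 dB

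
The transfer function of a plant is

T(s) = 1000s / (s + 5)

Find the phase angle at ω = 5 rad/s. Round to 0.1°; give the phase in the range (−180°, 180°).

At s = jω = j5:
zero at origin: s = j5 → |·| = 5, ∠ = 90.00°
pole (s+5): 5 + j5 → |·| = √(5²+5²) = √50 ≈ 7.0711, ∠ = arctan(5/5) ≈ 45.00°
∠T = 90.00° − 45.00° = 45.00°

45.0°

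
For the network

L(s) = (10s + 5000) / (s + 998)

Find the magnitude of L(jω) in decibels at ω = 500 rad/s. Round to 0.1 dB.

16.0 dB

Substitute s = j500:
Numerator: 10(j500) + 5000 = 5000 + j5000
Denominator: (j500) + 998 = 998 + j500
|N| = √(5000² + 5000²) ≈ 7071.1, ∠N ≈ 45.00°
|D| = √(998² + 500²) ≈ 1116.2, ∠D ≈ 26.61°
|L| = 7071.1 / 1116.2 ≈ 6.335
Gain = 20 log₁₀(6.335) ≈ 16.03 dB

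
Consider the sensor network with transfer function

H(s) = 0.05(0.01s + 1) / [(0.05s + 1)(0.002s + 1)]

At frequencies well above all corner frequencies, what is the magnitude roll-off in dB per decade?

-20 dB/decade

Each pole contributes −20 dB/decade at high frequency; each zero contributes +20 dB/decade.
Net: 1 zero(s) − 2 pole(s) → -20 dB/decade.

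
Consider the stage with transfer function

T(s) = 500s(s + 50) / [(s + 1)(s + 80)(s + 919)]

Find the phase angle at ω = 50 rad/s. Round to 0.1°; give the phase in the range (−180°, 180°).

11.0°

At s = jω = j50:
zero (s+50): 50 + j50 → |·| = √(50²+50²) = √5000 ≈ 70.711, ∠ = arctan(50/50) ≈ 45.00°
zero at origin: s = j50 → |·| = 50, ∠ = 90.00°
pole (s+1): 1 + j50 → |·| = √(1²+50²) = √2501 ≈ 50.01, ∠ = arctan(50/1) ≈ 88.85°
pole (s+80): 80 + j50 → |·| = √(80²+50²) = √8900 ≈ 94.34, ∠ = arctan(50/80) ≈ 32.01°
pole (s+919): 919 + j50 → |·| = √(919²+50²) = √847061 ≈ 920.36, ∠ = arctan(50/919) ≈ 3.11°
∠T = 135.00° − 123.97° = 11.03°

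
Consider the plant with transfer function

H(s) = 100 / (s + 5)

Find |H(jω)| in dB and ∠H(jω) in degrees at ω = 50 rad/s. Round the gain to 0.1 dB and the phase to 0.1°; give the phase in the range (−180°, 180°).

6.0 dB, -84.3°

At s = jω = j50:
pole (s+5): 5 + j50 → |·| = √(5²+50²) = √2525 ≈ 50.249, ∠ = arctan(50/5) ≈ 84.29°
|H| = 100 / 50.249 ≈ 1.9901
Gain = 20 log₁₀(1.9901) ≈ 5.98 dB
∠H = 0.00° − 84.29° = -84.29°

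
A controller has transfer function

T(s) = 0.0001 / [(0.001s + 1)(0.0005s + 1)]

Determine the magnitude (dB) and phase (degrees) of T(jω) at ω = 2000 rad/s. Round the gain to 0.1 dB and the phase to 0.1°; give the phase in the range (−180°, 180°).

At ω = 2000 rad/s:
pole (1 + j2000·0.001) = 1 + j2 → |·| ≈ 2.2361, ∠ ≈ 63.43°
pole (1 + j2000·0.0005) = 1 + j1 → |·| ≈ 1.4142, ∠ ≈ 45.00°
|T| = 0.0001 · 1 / (2.2361 · 1.4142) ≈ 3.1623e-05
Gain = 20 log₁₀(3.1623e-05) ≈ -90.00 dB
∠T = (0°) − (63.43° + 45.00°) = -108.43°

-90.0 dB, -108.4°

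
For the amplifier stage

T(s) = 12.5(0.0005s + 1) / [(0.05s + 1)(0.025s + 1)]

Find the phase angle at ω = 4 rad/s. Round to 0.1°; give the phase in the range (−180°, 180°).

At ω = 4 rad/s:
zero (1 + j4·0.0005) = 1 + j0.002 → |·| ≈ 1, ∠ ≈ 0.11°
pole (1 + j4·0.05) = 1 + j0.2 → |·| ≈ 1.0198, ∠ ≈ 11.31°
pole (1 + j4·0.025) = 1 + j0.1 → |·| ≈ 1.005, ∠ ≈ 5.71°
∠T = (0.11°) − (11.31° + 5.71°) = -16.91°

-16.9°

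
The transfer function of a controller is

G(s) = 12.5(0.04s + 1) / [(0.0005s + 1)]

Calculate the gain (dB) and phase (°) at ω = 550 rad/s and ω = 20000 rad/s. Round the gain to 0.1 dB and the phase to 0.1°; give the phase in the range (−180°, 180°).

At ω = 550 rad/s:
zero (1 + j550·0.04) = 1 + j22 → |·| ≈ 22.023, ∠ ≈ 87.40°
pole (1 + j550·0.0005) = 1 + j0.275 → |·| ≈ 1.0371, ∠ ≈ 15.38°
|G| = 12.5 · 22.023 / (1.0371) ≈ 265.44
Gain = 20 log₁₀(265.44) ≈ 48.48 dB
∠G = (87.40°) − (15.38°) = 72.02°

At ω = 20000 rad/s:
zero (1 + j20000·0.04) = 1 + j800 → |·| ≈ 800, ∠ ≈ 89.93°
pole (1 + j20000·0.0005) = 1 + j10 → |·| ≈ 10.05, ∠ ≈ 84.29°
|G| = 12.5 · 800 / (10.05) ≈ 995.02
Gain = 20 log₁₀(995.02) ≈ 59.96 dB
∠G = (89.93°) − (84.29°) = 5.64°

ω = 550: 48.5 dB, 72.0°; ω = 20000: 60.0 dB, 5.6°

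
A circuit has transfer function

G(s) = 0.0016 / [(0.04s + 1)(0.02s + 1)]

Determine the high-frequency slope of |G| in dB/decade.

Each pole contributes −20 dB/decade at high frequency; each zero contributes +20 dB/decade.
Net: 0 zero(s) − 2 pole(s) → -40 dB/decade.

-40 dB/decade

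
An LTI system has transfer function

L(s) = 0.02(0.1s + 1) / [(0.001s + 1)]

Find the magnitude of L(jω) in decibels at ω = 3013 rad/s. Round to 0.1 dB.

At ω = 3013 rad/s:
zero (1 + j3013·0.1) = 1 + j301.3 → |·| ≈ 301.3, ∠ ≈ 89.81°
pole (1 + j3013·0.001) = 1 + j3.013 → |·| ≈ 3.1746, ∠ ≈ 71.64°
|L| = 0.02 · 301.3 / (3.1746) ≈ 1.8982
Gain = 20 log₁₀(1.8982) ≈ 5.57 dB

5.6 dB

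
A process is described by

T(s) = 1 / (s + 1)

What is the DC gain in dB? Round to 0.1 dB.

T(0) = 1 / 1 = 1
20 log₁₀(1) ≈ 0.00 dB

0.0 dB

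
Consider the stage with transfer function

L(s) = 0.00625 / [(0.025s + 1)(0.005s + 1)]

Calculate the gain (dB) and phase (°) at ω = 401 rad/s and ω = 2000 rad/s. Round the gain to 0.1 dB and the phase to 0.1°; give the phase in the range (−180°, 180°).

ω = 401: -71.2 dB, -147.8°; ω = 2000: -98.1 dB, -173.1°

At ω = 401 rad/s:
pole (1 + j401·0.025) = 1 + j10.025 → |·| ≈ 10.075, ∠ ≈ 84.30°
pole (1 + j401·0.005) = 1 + j2.005 → |·| ≈ 2.2405, ∠ ≈ 63.49°
|L| = 0.00625 · 1 / (10.075 · 2.2405) ≈ 0.00027688
Gain = 20 log₁₀(0.00027688) ≈ -71.15 dB
∠L = (0°) − (84.30° + 63.49°) = -147.79°

At ω = 2000 rad/s:
pole (1 + j2000·0.025) = 1 + j50 → |·| ≈ 50.01, ∠ ≈ 88.85°
pole (1 + j2000·0.005) = 1 + j10 → |·| ≈ 10.05, ∠ ≈ 84.29°
|L| = 0.00625 · 1 / (50.01 · 10.05) ≈ 1.2435e-05
Gain = 20 log₁₀(1.2435e-05) ≈ -98.11 dB
∠L = (0°) − (88.85° + 84.29°) = -173.14°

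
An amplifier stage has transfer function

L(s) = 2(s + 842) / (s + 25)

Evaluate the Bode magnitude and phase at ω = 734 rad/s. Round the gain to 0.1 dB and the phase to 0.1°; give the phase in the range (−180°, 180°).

At s = jω = j734:
zero (s+842): 842 + j734 → |·| = √(842²+734²) = √1247720 ≈ 1117, ∠ = arctan(734/842) ≈ 41.08°
pole (s+25): 25 + j734 → |·| = √(25²+734²) = √539381 ≈ 734.43, ∠ = arctan(734/25) ≈ 88.05°
|L| = 2 · 1117 / 734.43 ≈ 3.0418
Gain = 20 log₁₀(3.0418) ≈ 9.66 dB
∠L = 41.08° − 88.05° = -46.97°

9.7 dB, -47.0°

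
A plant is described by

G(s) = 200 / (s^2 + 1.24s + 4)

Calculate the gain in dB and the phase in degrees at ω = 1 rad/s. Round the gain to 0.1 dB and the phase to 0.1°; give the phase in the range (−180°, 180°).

35.8 dB, -22.5°

At s = jω = j1:
quadratic: (j1)² + 1.24·j1 + 4 = 3 + j1.24 → |·| ≈ 3.2462, ∠ ≈ 22.46°
|G| = 200 / 3.2462 ≈ 61.61
Gain = 20 log₁₀(61.61) ≈ 35.79 dB
∠G = 0.00° − 22.46° = -22.46°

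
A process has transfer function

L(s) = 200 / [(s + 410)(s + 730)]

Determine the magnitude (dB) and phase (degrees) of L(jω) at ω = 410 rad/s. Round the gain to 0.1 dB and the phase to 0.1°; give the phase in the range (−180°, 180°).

At s = jω = j410:
pole (s+410): 410 + j410 → |·| = √(410²+410²) = √336200 ≈ 579.83, ∠ = arctan(410/410) ≈ 45.00°
pole (s+730): 730 + j410 → |·| = √(730²+410²) = √701000 ≈ 837.26, ∠ = arctan(410/730) ≈ 29.32°
|L| = 200 / 4.8547e+05 ≈ 0.00041197
Gain = 20 log₁₀(0.00041197) ≈ -67.70 dB
∠L = 0.00° − 74.32° = -74.32°

-67.7 dB, -74.3°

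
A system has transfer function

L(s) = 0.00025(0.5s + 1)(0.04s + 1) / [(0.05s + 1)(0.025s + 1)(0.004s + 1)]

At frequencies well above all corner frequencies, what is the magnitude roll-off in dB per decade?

Each pole contributes −20 dB/decade at high frequency; each zero contributes +20 dB/decade.
Net: 2 zero(s) − 3 pole(s) → -20 dB/decade.

-20 dB/decade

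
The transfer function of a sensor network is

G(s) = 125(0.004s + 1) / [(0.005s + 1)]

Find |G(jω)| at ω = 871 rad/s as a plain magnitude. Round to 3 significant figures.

101

At ω = 871 rad/s:
zero (1 + j871·0.004) = 1 + j3.484 → |·| ≈ 3.6247, ∠ ≈ 73.99°
pole (1 + j871·0.005) = 1 + j4.355 → |·| ≈ 4.4683, ∠ ≈ 77.07°
|G| = 125 · 3.6247 / (4.4683) ≈ 101.4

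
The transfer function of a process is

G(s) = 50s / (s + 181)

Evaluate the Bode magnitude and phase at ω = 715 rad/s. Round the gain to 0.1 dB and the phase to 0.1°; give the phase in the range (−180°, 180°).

At s = jω = j715:
zero at origin: s = j715 → |·| = 715, ∠ = 90.00°
pole (s+181): 181 + j715 → |·| = √(181²+715²) = √543986 ≈ 737.55, ∠ = arctan(715/181) ≈ 75.79°
|G| = 50 · 715 / 737.55 ≈ 48.471
Gain = 20 log₁₀(48.471) ≈ 33.71 dB
∠G = 90.00° − 75.79° = 14.21°

33.7 dB, 14.2°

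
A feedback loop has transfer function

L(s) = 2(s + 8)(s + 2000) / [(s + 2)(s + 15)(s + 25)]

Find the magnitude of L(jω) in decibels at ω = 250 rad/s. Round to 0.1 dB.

At s = jω = j250:
zero (s+8): 8 + j250 → |·| = √(8²+250²) = √62564 ≈ 250.13, ∠ = arctan(250/8) ≈ 88.17°
zero (s+2000): 2000 + j250 → |·| = √(2000²+250²) = √4062500 ≈ 2015.6, ∠ = arctan(250/2000) ≈ 7.13°
pole (s+2): 2 + j250 → |·| = √(2²+250²) = √62504 ≈ 250.01, ∠ = arctan(250/2) ≈ 89.54°
pole (s+15): 15 + j250 → |·| = √(15²+250²) = √62725 ≈ 250.45, ∠ = arctan(250/15) ≈ 86.57°
pole (s+25): 25 + j250 → |·| = √(25²+250²) = √63125 ≈ 251.25, ∠ = arctan(250/25) ≈ 84.29°
|L| = 2 · 5.0416e+05 / 1.5732e+07 ≈ 0.064094
Gain = 20 log₁₀(0.064094) ≈ -23.86 dB

-23.9 dB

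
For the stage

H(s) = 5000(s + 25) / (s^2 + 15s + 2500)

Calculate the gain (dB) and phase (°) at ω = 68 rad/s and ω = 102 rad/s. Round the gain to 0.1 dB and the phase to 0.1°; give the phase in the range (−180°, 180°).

At s = jω = j68:
zero (s+25): 25 + j68 → |·| = √(25²+68²) = √5249 ≈ 72.45, ∠ = arctan(68/25) ≈ 69.81°
quadratic: (j68)² + 15·j68 + 2500 = -2124 + j1020 → |·| ≈ 2356.2, ∠ ≈ 154.35°
|H| = 5000 · 72.45 / 2356.2 ≈ 153.74
Gain = 20 log₁₀(153.74) ≈ 43.74 dB
∠H = 69.81° − 154.35° = -84.54°

At s = jω = j102:
zero (s+25): 25 + j102 → |·| = √(25²+102²) = √11029 ≈ 105.02, ∠ = arctan(102/25) ≈ 76.23°
quadratic: (j102)² + 15·j102 + 2500 = -7904 + j1530 → |·| ≈ 8050.7, ∠ ≈ 169.04°
|H| = 5000 · 105.02 / 8050.7 ≈ 65.224
Gain = 20 log₁₀(65.224) ≈ 36.29 dB
∠H = 76.23° − 169.04° = -92.81°

ω = 68: 43.7 dB, -84.5°; ω = 102: 36.3 dB, -92.8°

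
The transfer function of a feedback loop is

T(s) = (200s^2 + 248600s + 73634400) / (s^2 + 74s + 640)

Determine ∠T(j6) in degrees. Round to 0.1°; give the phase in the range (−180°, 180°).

-35.2°

Substitute s = j6:
Numerator: 200(j6)^2 + 248600(j6) + 73634400 = 73627200 + j1491600
Denominator: (j6)^2 + 74(j6) + 640 = 604 + j444
|N| = √(73627200² + 1491600²) ≈ 7.3642e+07, ∠N ≈ 1.16°
|D| = √(604² + 444²) ≈ 749.63, ∠D ≈ 36.32°
∠T = 1.16° − 36.32° = -35.16°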